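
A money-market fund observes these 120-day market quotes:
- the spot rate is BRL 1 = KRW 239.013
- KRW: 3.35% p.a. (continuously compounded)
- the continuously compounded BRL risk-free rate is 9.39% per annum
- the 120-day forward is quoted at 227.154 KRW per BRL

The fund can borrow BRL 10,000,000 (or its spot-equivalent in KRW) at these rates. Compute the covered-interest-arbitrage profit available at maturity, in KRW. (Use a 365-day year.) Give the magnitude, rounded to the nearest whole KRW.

KRW 73,840,777

T = 120/365 years.
Route A — deposit BRL, sell forward: 10,000,000 × 1.031352691017 × 227.154 = KRW 2,342,758,891.75.
Route B — convert at spot, deposit KRW: 10,000,000 × 239.013 × 1.011074572686 = KRW 2,416,599,668.41.
The quoted forward undervalues BRL, so borrow BRL, convert to KRW at spot, deposit the KRW at 3.35%, and buy BRL forward at 227.154 to cover the loan.
Arbitrage profit = |2,342,758,891.75 − 2,416,599,668.41| = KRW 73,840,777.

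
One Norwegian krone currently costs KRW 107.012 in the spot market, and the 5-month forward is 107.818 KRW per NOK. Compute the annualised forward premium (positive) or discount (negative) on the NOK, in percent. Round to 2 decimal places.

T = 5/12 years.
NOK trades forward at +0.75319% vs spot over the period.
Annualise by dividing by T: 0.0075319 / (5/12) = 0.018077 → 1.81%.

+1.81%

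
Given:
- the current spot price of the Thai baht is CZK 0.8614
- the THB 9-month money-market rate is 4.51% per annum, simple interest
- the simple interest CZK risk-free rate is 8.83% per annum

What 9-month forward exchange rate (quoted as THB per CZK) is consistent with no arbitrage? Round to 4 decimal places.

1.1256

T = 9/12 years.
CZK growth factor: 1 + 0.0883×9/12 = 1.066225.
THB accumulates by 1 + 0.0451×9/12 = 1.033825.
So F = 0.8614 × 1.066225 / 1.033825 = 0.8883962 (CZK/THB).
Invert for THB per CZK: 1 / 0.8883962 = 1.1256.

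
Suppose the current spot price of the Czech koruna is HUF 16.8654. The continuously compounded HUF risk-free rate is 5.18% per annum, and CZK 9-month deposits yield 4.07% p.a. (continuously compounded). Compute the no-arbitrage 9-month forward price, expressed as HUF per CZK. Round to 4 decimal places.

T = 9/12 years.
HUF growth factor: e^(0.0518×9/12) = 1.03961453.
Growth of 1 CZK over T: e^(0.0407×9/12) = 1.03099566.
Forward (HUF per CZK) = 16.8654 × 1.03961453 / 1.03099566 = 17.006391.

17.0064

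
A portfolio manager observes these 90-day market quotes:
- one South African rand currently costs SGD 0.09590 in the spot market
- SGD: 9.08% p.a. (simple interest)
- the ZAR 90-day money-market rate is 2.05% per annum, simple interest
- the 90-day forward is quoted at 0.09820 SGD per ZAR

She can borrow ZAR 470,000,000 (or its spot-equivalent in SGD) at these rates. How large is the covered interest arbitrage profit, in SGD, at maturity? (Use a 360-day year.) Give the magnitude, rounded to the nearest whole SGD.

SGD 294,382

T = 90/360 years.
Route A — deposit ZAR, sell forward: 470,000,000 × 1.005125 × 0.09820 = SGD 46,390,539.25.
Route B — convert at spot, deposit SGD: 470,000,000 × 0.09590 × 1.022700 = SGD 46,096,157.10.
The quoted forward overvalues ZAR, so borrow SGD, buy ZAR at spot, deposit the ZAR at 2.05%, and sell the proceeds forward at 0.09820.
Arbitrage profit = |46,390,539.25 − 46,096,157.10| = SGD 294,382.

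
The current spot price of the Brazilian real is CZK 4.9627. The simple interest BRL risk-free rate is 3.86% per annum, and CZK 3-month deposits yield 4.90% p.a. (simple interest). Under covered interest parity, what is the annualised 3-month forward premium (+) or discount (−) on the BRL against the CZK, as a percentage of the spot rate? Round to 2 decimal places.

+1.03%

T = 3/12 years.
F = S · g_CZK/g_BRL = 4.9627 × 1.012250/1.009650 = 4.9754797.
Annualised premium = (F − S)/S × (1/T) = (4.9754797 − 4.9627)/4.9627 ÷ (3/12) = 1.03%.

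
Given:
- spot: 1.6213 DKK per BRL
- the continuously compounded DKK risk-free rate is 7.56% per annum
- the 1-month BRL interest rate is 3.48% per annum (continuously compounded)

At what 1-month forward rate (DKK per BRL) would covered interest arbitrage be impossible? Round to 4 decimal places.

1.6268

T = 1/12 years.
Growth of 1 DKK over T: e^(0.0756×1/12) = 1.0063199.
BRL growth factor: e^(0.0348×1/12) = 1.0029042.
So F = 1.6213 × 1.0063199 / 1.0029042 = 1.626822 (DKK/BRL).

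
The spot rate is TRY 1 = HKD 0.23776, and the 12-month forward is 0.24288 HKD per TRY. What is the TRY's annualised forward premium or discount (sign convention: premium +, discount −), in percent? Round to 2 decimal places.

T = 1 year.
Period premium: (0.24288 − 0.23776)/0.23776 = 0.0215343.
×(1/T) gives 2.15% p.a.

+2.15%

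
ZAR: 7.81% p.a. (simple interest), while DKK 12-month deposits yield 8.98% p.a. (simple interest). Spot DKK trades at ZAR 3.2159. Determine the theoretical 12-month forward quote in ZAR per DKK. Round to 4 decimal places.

3.1814

T = 1 year.
Growth of 1 ZAR over T: 1 + 0.0781×1 = 1.078100.
Growth of 1 DKK over T: 1 + 0.0898×1 = 1.089800.
Forward (ZAR per DKK) = 3.2159 × 1.078100 / 1.089800 = 3.181374.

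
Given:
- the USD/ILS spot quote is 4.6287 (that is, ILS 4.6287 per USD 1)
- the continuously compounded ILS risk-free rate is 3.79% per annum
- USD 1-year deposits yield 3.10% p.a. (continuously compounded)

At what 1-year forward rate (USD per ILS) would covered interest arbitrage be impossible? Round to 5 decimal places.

T = 1 year.
ILS growth factor: e^(0.0379×1) = 1.0386274.
USD accumulates by e^(0.0310×1) = 1.0314855.
Forward (ILS per USD) = 4.6287 × 1.0386274 / 1.0314855 = 4.660749.
Quoted the other way: 1/4.660749 = 0.21456 USD per ILS.

0.21456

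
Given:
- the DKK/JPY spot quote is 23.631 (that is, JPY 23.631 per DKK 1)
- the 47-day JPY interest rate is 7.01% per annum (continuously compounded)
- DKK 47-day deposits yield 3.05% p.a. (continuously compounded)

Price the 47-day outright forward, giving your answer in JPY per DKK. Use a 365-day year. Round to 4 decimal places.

T = 47/365 years.
Growth of 1 JPY over T: e^(0.0701×47/365) = 1.00906744.
Growth of 1 DKK over T: e^(0.0305×47/365) = 1.00393512.
Forward (JPY per DKK) = 23.631 × 1.00906744 / 1.00393512 = 23.751806.

23.7518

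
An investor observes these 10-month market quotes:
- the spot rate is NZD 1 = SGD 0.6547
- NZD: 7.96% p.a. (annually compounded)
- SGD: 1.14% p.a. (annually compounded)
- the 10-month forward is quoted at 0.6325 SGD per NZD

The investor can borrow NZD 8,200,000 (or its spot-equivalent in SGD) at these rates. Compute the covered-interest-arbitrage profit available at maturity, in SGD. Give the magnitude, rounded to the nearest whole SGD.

T = 10/12 years.
Keep in NZD, deliver into the forward: 8,200,000·1.065906384·0.6325 = SGD 5,528,323.46.
Swap to SGD now, deposit: 8,200,000·0.6547·1.009491015 = SGD 5,419,492.89.
The quoted forward overvalues NZD, so borrow SGD, buy NZD at spot, deposit the NZD at 7.96%, and sell the proceeds forward at 0.6325.
Profit = 5,528,323.46 − 5,419,492.89 = SGD 108,831.

SGD 108,831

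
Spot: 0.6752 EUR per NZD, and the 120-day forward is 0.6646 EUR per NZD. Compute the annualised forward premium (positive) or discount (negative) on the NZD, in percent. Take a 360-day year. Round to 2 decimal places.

T = 120/360 years.
Period premium: (0.6646 − 0.6752)/0.6752 = -0.0156991.
Per annum: -0.0156991 / (120/360) = -0.047097 = -4.71%.

-4.71%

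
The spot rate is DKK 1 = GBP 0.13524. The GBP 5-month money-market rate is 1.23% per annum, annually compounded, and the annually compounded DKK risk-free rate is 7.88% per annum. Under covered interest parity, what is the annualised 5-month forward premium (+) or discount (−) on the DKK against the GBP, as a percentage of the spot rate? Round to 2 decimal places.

-6.28%

T = 5/12 years.
No-arbitrage forward: 0.13524 × 1.0051067 / 1.0321086 = 0.13170187 GBP/DKK.
(F − S)/S ÷ T = (0.13170187 − 0.13524)/0.13524/(5/12) = -0.062788 → -6.28%.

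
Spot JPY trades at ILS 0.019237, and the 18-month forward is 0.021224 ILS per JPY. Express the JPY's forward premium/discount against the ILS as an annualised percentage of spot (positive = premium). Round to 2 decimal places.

T = 18/12 years.
Period premium: (0.021224 − 0.019237)/0.019237 = 0.1032905.
Per annum: 0.1032905 / (18/12) = 0.068860 = 6.89%.

+6.89%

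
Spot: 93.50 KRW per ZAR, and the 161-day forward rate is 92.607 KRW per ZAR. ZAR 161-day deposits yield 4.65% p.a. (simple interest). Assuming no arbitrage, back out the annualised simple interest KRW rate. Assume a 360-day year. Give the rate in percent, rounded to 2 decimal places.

T = 161/360 years.
F/S = 92.607/93.5 = 0.9904492 = (growth of KRW) / (growth of ZAR).
The ZAR side grows by 1 + 0.0465×161/360 = 1.0207958.
Hence g_KRW = 1.0110464.
(1.0110464 − 1)/T = 0.024700, i.e. 2.47%.

2.47%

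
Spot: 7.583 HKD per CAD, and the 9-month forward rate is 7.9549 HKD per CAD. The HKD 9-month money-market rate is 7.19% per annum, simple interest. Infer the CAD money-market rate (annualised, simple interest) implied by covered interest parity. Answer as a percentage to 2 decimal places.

T = 9/12 years.
CIP gives F = S · g_HKD/g_CAD, so g_HKD/g_CAD = 7.9549/7.583 = 1.0490439.
The HKD side grows by 1 + 0.0719×9/12 = 1.053925.
That pins the CAD growth at 1.0046529.
r = (1.0046529 − 1)/(9/12) = 0.006204 → 0.62%.

0.62%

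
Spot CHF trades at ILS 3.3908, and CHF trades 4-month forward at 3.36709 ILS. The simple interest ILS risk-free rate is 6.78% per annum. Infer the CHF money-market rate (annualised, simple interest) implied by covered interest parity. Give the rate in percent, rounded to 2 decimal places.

8.94%

T = 4/12 years.
By CIP, F/S equals the ILS-to-CHF growth ratio: 3.36709/3.3908 = 0.9930075.
The ILS side grows by 1 + 0.0678×4/12 = 1.022600.
Hence g_CHF = 1.0298009.
(1.0298009 − 1)/T = 0.089403, i.e. 8.94%.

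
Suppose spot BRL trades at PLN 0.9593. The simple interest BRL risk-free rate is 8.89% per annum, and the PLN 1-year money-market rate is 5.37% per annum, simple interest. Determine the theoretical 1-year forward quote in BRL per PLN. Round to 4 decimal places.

T = 1 year.
PLN accumulates by 1 + 0.0537×1 = 1.053700.
BRL accumulates by 1 + 0.0889×1 = 1.088900.
Forward (PLN per BRL) = 0.9593 × 1.053700 / 1.088900 = 0.9282895.
Invert for BRL per PLN: 1 / 0.9282895 = 1.0773.

1.0773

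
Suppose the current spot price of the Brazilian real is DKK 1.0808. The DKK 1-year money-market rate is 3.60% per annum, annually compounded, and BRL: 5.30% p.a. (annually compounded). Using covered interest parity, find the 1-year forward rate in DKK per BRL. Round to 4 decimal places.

T = 1 year.
DKK growth factor: (1 + 0.0360)^1 = 1.036000.
Growth of 1 BRL over T: (1 + 0.0530)^1 = 1.053000.
So F = 1.0808 × 1.036000 / 1.053000 = 1.063351 (DKK/BRL).

1.0634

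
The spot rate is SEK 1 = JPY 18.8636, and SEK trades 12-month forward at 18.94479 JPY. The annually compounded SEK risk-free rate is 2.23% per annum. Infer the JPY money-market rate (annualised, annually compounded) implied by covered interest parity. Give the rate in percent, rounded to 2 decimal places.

T = 1 year.
CIP gives F = S · g_JPY/g_SEK, so g_JPY/g_SEK = 18.94479/18.8636 = 1.0043041.
SEK growth factor: (1 + 0.0223)^1 = 1.022300.
Hence g_JPY = 1.0267001.
Annualise: 1.0267001^(1/1) − 1 = 0.026700 = 2.67%.

2.67%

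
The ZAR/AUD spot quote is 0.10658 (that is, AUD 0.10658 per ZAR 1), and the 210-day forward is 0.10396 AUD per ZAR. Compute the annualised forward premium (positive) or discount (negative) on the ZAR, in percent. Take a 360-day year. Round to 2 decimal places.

-4.21%

T = 210/360 years.
(F − S)/S = (0.10396 − 0.10658)/0.10658 = -0.0245825.
Annualise by dividing by T: -0.0245825 / (210/360) = -0.042141 → -4.21%.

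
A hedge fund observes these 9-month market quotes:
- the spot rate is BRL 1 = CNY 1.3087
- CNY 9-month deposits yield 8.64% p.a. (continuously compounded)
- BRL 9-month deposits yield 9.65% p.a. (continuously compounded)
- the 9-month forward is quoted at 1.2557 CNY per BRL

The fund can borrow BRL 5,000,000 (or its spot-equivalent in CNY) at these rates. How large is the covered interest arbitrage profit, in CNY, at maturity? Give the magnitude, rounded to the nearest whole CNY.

CNY 231,804

T = 9/12 years.
Route A — deposit BRL, sell forward: 5,000,000 × 1.075058415 × 1.2557 = CNY 6,749,754.26.
Route B — convert at spot, deposit CNY: 5,000,000 × 1.3087 × 1.066945614 = CNY 6,981,558.63.
The quoted forward undervalues BRL, so borrow BRL, convert to CNY at spot, deposit the CNY at 8.64%, and buy BRL forward at 1.2557 to cover the loan.
The gap between the two covered legs is CNY 231,804.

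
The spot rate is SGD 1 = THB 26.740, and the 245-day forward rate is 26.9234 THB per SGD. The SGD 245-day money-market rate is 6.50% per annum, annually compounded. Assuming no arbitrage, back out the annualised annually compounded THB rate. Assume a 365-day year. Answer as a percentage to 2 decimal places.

7.59%

T = 245/365 years.
By CIP, F/S equals the THB-to-SGD growth ratio: 26.9234/26.74 = 1.0068586.
SGD growth factor: (1 + 0.0650)^(245/365) = 1.0431769.
So the THB growth factor = 1.0503316.
Annualise: 1.0503316^(365/245) − 1 = 0.075900 = 7.59%.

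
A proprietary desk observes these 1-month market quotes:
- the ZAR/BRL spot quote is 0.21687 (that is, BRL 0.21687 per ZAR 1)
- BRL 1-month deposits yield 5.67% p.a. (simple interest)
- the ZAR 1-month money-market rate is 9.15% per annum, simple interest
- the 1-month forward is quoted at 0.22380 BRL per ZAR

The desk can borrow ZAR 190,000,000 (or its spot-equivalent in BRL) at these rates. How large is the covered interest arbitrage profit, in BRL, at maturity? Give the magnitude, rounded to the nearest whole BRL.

T = 1/12 years.
Invest the ZAR and cover forward: 190,000,000 × 1.007625 × 0.22380 = BRL 42,846,230.25.
Convert at spot and invest in BRL: 190,000,000 × 0.21687 × 1.004725 = BRL 41,399,995.04.
The quoted forward overvalues ZAR, so borrow BRL, buy ZAR at spot, deposit the ZAR at 9.15%, and sell the proceeds forward at 0.22380.
The gap between the two covered legs is BRL 1,446,235.

BRL 1,446,235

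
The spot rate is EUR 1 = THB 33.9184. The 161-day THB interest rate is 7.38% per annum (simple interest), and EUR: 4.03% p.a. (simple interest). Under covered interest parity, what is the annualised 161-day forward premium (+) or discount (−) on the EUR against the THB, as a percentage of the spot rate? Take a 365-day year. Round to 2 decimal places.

+3.29%

T = 161/365 years.
F = S · g_THB/g_EUR = 33.9184 × 1.0325529/1.0177762 = 34.4108482.
(F − S)/S ÷ T = (34.4108482 − 33.9184)/33.9184/(161/365) = 0.032915 → 3.29%.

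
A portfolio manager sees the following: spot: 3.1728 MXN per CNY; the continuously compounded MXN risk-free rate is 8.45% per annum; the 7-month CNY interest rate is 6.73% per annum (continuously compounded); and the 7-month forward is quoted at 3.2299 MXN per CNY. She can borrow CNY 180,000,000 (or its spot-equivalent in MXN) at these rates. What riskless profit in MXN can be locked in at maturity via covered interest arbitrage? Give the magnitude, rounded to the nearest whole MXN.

T = 7/12 years.
Invest the CNY and cover forward: 180,000,000 × 1.04003912572 × 3.2299 = MXN 604,660,026.99.
Convert at spot and invest in MXN: 180,000,000 × 3.1728 × 1.05052670968 = MXN 599,960,006.01.
The quoted forward overvalues CNY, so borrow MXN, buy CNY at spot, deposit the CNY at 6.73%, and sell the proceeds forward at 3.2299.
Arbitrage profit = |604,660,026.99 − 599,960,006.01| = MXN 4,700,021.

MXN 4,700,021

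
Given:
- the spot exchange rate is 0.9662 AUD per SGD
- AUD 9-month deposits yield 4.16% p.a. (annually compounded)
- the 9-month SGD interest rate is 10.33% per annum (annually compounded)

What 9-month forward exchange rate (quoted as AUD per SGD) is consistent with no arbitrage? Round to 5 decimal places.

0.92539

T = 9/12 years.
Growth of 1 AUD over T: (1 + 0.0416)^(9/12) = 1.0310405.
SGD growth factor: (1 + 0.1033)^(9/12) = 1.0765153.
So F = 0.9662 × 1.0310405 / 1.0765153 = 0.9253852 (AUD/SGD).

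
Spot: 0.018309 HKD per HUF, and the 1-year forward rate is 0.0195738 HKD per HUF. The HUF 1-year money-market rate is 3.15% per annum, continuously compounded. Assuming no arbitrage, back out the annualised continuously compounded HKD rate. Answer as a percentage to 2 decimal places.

9.83%

T = 1 year.
F/S = 0.0195738/0.018309 = 1.0690808 = (growth of HKD) / (growth of HUF).
HUF growth factor: e^(0.0315×1) = 1.0320014.
So the HKD growth factor = 1.1032929.
r = ln(1.1032929)/1 = 0.098299 → 9.83%.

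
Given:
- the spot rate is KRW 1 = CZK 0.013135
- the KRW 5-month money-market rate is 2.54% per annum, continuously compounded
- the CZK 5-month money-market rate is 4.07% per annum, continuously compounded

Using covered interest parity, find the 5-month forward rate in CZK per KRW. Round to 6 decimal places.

T = 5/12 years.
Growth of 1 CZK over T: e^(0.0407×5/12) = 1.0171029.
KRW accumulates by e^(0.0254×5/12) = 1.0106395.
CIP: F = S · (grow CZK)/(grow KRW) = 0.013135 × 1.0171029/1.0106395 = 0.01321900 CZK per KRW.

0.013219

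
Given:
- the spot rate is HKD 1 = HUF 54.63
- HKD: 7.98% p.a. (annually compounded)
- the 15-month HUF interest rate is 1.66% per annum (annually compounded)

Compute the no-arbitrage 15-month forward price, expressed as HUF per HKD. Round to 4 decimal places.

50.6629

T = 15/12 years.
HUF accumulates by (1 + 0.0166)^(15/12) = 1.02079288.
HKD growth factor: (1 + 0.0798)^(15/12) = 1.10072582.
So F = 54.63 × 1.02079288 / 1.10072582 = 50.662857 (HUF/HKD).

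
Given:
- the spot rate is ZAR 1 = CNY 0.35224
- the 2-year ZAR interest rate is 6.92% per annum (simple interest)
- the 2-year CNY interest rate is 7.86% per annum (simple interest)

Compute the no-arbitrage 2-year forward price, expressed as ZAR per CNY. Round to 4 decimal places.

T = 2 years.
Growth of 1 CNY over T: 1 + 0.0786×2 = 1.157200.
ZAR growth factor: 1 + 0.0692×2 = 1.138400.
CIP: F = S · (grow CNY)/(grow ZAR) = 0.35224 × 1.157200/1.138400 = 0.3580570 CNY per ZAR.
Invert for ZAR per CNY: 1 / 0.3580570 = 2.7929.

2.7929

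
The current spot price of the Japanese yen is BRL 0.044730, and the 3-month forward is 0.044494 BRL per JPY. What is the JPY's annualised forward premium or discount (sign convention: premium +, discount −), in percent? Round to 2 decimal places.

T = 3/12 years.
JPY trades forward at -0.52761% vs spot over the period.
Per annum: -0.0052761 / (3/12) = -0.021104 = -2.11%.

-2.11%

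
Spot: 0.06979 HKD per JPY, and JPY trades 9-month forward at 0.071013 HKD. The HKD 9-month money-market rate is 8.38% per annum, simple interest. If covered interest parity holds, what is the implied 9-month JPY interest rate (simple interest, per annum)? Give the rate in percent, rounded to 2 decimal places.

T = 9/12 years.
By CIP, F/S equals the HKD-to-JPY growth ratio: 0.071013/0.06979 = 1.0175240.
The HKD side grows by 1 + 0.0838×9/12 = 1.062850.
So the JPY growth factor = 1.0445454.
(1.0445454 − 1)/T = 0.059394, i.e. 5.94%.

5.94%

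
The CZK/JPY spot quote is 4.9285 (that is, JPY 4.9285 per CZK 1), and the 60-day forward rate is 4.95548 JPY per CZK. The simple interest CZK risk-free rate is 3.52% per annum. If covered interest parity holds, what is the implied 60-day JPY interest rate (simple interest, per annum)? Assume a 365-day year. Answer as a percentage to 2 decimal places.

T = 60/365 years.
F/S = 4.95548/4.9285 = 1.0054743 = (growth of JPY) / (growth of CZK).
CZK growth factor: 1 + 0.0352×60/365 = 1.0057863.
Hence g_JPY = 1.0112923.
(1.0112923 − 1)/T = 0.068695, i.e. 6.87%.

6.87%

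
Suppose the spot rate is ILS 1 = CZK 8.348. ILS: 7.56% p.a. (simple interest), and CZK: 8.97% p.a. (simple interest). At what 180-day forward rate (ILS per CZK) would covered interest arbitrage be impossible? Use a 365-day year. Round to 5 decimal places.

T = 180/365 years.
CZK accumulates by 1 + 0.0897×180/365 = 1.0442356.
ILS accumulates by 1 + 0.0756×180/365 = 1.0372822.
So F = 8.348 × 1.0442356 / 1.0372822 = 8.403961 (CZK/ILS).
Invert for ILS per CZK: 1 / 8.403961 = 0.11899.

0.11899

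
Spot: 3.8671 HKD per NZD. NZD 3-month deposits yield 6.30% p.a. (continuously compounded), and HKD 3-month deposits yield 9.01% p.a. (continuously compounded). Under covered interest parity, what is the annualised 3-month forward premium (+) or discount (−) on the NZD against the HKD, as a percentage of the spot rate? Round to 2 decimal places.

+2.72%

T = 3/12 years.
No-arbitrage forward: 3.8671 × 1.0227806 / 1.0158747 = 3.8933885 HKD/NZD.
(F − S)/S ÷ T = (3.8933885 − 3.8671)/3.8671/(3/12) = 0.027192 → 2.72%.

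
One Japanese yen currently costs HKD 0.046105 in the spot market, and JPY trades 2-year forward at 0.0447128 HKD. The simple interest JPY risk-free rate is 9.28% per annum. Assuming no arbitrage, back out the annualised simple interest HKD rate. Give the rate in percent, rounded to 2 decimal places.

7.49%

T = 2 years.
CIP gives F = S · g_HKD/g_JPY, so g_HKD/g_JPY = 0.0447128/0.046105 = 0.9698037.
The JPY side grows by 1 + 0.0928×2 = 1.185600.
Hence g_HKD = 1.1497993.
r = (1.1497993 − 1)/2 = 0.074900 → 7.49%.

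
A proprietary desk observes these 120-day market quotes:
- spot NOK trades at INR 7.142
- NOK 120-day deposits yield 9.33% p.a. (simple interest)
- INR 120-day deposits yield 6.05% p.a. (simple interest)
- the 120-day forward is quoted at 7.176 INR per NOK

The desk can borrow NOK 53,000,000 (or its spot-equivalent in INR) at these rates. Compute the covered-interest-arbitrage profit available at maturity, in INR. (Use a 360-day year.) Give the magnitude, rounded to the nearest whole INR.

T = 120/360 years.
Keep in NOK, deliver into the forward: 53,000,000·1.031100·7.176 = INR 392,156,200.80.
Swap to INR now, deposit: 53,000,000·7.142·1.02016666667 = INR 386,159,607.67.
The quoted forward overvalues NOK, so borrow INR, buy NOK at spot, deposit the NOK at 9.33%, and sell the proceeds forward at 7.176.
The gap between the two covered legs is INR 5,996,593.

INR 5,996,593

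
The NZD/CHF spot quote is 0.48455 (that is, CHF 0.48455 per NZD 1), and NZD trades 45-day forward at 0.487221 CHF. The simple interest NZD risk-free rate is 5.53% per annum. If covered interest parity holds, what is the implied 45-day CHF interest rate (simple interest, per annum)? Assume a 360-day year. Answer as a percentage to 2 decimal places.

T = 45/360 years.
F/S = 0.487221/0.48455 = 1.0055123 = (growth of CHF) / (growth of NZD).
NZD growth factor: 1 + 0.0553×45/360 = 1.0069125.
Hence g_CHF = 1.0124629.
(1.0124629 − 1)/T = 0.099703, i.e. 9.97%.

9.97%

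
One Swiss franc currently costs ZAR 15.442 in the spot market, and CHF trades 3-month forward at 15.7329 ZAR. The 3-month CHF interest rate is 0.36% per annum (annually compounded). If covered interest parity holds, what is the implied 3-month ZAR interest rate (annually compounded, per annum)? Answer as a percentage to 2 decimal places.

8.14%

T = 3/12 years.
By CIP, F/S equals the ZAR-to-CHF growth ratio: 15.7329/15.442 = 1.0188382.
The CHF side grows by (1 + 0.0036)^(3/12) = 1.0008988.
That pins the ZAR growth at 1.0197539.
r = 1.0197539^(12/3) − 1 = 0.081388 → 8.14%.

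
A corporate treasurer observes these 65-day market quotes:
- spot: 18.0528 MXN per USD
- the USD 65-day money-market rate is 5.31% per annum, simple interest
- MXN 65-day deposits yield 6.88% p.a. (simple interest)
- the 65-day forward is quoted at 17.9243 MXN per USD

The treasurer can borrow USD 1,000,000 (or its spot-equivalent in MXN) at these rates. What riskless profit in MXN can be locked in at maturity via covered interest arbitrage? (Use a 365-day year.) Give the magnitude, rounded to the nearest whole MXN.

T = 65/365 years.
Invest the USD and cover forward: 1,000,000 × 1.0094561644 × 17.9243 = MXN 18,093,795.13.
Convert at spot and invest in MXN: 1,000,000 × 18.0528 × 1.0122520548 = MXN 18,273,983.89.
The quoted forward undervalues USD, so borrow USD, convert to MXN at spot, deposit the MXN at 6.88%, and buy USD forward at 17.9243 to cover the loan.
The gap between the two covered legs is MXN 180,189.

MXN 180,189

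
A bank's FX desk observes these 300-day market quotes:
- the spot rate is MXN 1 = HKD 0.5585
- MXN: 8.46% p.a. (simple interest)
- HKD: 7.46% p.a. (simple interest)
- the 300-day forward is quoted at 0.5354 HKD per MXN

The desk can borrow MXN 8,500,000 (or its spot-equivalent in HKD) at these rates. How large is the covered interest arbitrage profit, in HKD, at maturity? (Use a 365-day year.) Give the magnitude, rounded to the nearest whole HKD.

HKD 170,985

T = 300/365 years.
Invest the MXN and cover forward: 8,500,000 × 1.069534247 × 0.5354 = HKD 4,867,343.40.
Convert at spot and invest in HKD: 8,500,000 × 0.5585 × 1.061315068 = HKD 5,038,327.96.
The quoted forward undervalues MXN, so borrow MXN, convert to HKD at spot, deposit the HKD at 7.46%, and buy MXN forward at 0.5354 to cover the loan.
Arbitrage profit = |4,867,343.40 − 5,038,327.96| = HKD 170,985.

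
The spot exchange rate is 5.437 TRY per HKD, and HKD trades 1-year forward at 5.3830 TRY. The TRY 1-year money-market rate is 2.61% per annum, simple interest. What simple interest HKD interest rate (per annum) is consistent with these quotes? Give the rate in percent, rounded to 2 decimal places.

3.64%

T = 1 year.
F/S = 5.383/5.437 = 0.9900681 = (growth of TRY) / (growth of HKD).
The TRY side grows by 1 + 0.0261×1 = 1.026100.
So the HKD growth factor = 1.0363934.
r = (1.0363934 − 1)/1 = 0.036393 → 3.64%.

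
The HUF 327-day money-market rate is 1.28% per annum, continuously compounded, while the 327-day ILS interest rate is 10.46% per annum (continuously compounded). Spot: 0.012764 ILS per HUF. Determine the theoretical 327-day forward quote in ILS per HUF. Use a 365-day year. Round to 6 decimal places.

0.013858

T = 327/365 years.
ILS growth factor: e^(0.1046×327/365) = 1.0982414.
HUF growth factor: e^(0.0128×327/365) = 1.0115334.
Forward (ILS per HUF) = 0.012764 × 1.0982414 / 1.0115334 = 0.01385812.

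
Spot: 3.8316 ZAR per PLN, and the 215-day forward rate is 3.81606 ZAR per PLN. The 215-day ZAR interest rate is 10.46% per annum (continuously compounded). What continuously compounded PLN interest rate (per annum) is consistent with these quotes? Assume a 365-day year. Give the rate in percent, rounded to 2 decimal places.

T = 215/365 years.
F/S = 3.81606/3.8316 = 0.9959443 = (growth of ZAR) / (growth of PLN).
The ZAR side grows by e^(0.1046×215/365) = 1.0635514.
So the PLN growth factor = 1.0678824.
Take logs: ln 1.0678824 / (215/365) = 0.111499, so 11.15%.

11.15%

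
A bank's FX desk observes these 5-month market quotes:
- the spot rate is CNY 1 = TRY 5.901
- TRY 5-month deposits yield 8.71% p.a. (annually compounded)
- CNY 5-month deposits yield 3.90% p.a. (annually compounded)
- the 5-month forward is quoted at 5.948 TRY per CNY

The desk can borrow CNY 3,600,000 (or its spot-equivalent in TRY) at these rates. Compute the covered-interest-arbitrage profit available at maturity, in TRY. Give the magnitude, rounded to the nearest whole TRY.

TRY 238,953

T = 5/12 years.
Route A — deposit CNY, sell forward: 3,600,000 × 1.0160688677 × 5.948 = TRY 21,756,879.45.
Route B — convert at spot, deposit TRY: 3,600,000 × 5.901 × 1.0354098446 = TRY 21,995,832.57.
The quoted forward undervalues CNY, so borrow CNY, convert to TRY at spot, deposit the TRY at 8.71%, and buy CNY forward at 5.948 to cover the loan.
Arbitrage profit = |21,756,879.45 − 21,995,832.57| = TRY 238,953.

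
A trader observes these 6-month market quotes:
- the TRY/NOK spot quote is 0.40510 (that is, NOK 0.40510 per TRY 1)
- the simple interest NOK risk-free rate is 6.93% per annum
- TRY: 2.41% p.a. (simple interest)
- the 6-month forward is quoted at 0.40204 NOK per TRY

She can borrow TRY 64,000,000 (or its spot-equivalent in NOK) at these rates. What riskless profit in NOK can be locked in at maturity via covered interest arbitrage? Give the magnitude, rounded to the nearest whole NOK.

NOK 784,137

T = 6/12 years.
Invest the TRY and cover forward: 64,000,000 × 1.012050 × 0.40204 = NOK 26,040,613.25.
Convert at spot and invest in NOK: 64,000,000 × 0.40510 × 1.034650 = NOK 26,824,749.76.
The quoted forward undervalues TRY, so borrow TRY, convert to NOK at spot, deposit the NOK at 6.93%, and buy TRY forward at 0.40204 to cover the loan.
Arbitrage profit = |26,040,613.25 − 26,824,749.76| = NOK 784,137.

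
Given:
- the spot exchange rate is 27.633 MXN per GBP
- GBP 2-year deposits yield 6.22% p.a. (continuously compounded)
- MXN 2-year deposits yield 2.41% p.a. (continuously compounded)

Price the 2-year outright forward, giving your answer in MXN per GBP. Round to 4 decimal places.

25.6056

T = 2 years.
Growth of 1 MXN over T: e^(0.0241×2) = 1.04938051.
Growth of 1 GBP over T: e^(0.0622×2) = 1.13246877.
Forward (MXN per GBP) = 27.633 × 1.04938051 / 1.13246877 = 25.605591.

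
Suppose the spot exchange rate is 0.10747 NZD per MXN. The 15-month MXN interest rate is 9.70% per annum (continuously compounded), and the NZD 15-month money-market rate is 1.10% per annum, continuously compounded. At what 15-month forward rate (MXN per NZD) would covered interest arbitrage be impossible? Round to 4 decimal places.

T = 15/12 years.
NZD accumulates by e^(0.0110×15/12) = 1.01384497.
MXN growth factor: e^(0.0970×15/12) = 1.1289071.
So F = 0.10747 × 1.01384497 / 1.1289071 = 0.096516285 (NZD/MXN).
Quoted the other way: 1/0.096516285 = 10.3609 MXN per NZD.

10.3609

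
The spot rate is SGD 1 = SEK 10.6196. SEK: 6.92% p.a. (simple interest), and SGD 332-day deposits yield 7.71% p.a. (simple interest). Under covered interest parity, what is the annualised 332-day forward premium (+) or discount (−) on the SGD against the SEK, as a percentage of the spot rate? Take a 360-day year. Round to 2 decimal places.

-0.74%

T = 332/360 years.
F = S · g_SEK/g_SGD = 10.6196 × 1.0638178/1.0711033 = 10.5473669.
Annualised premium = (F − S)/S × (1/T) = (10.5473669 − 10.6196)/10.6196 ÷ (332/360) = -0.74%.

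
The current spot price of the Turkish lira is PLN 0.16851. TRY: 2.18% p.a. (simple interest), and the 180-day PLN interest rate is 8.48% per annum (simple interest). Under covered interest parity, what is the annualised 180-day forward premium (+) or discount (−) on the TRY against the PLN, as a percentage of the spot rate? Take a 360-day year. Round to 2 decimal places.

T = 180/360 years.
F = S · g_PLN/g_TRY = 0.16851 × 1.042400/1.010900 = 0.17376083.
Annualised premium = (F − S)/S × (1/T) = (0.17376083 − 0.16851)/0.16851 ÷ (180/360) = 6.23%.

+6.23%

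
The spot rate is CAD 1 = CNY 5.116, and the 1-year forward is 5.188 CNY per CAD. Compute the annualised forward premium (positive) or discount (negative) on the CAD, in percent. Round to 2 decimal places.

+1.41%

T = 1 year.
Period premium: (5.188 − 5.116)/5.116 = 0.0140735.
Per annum: 0.0140735 / 1 = 0.014073 = 1.41%.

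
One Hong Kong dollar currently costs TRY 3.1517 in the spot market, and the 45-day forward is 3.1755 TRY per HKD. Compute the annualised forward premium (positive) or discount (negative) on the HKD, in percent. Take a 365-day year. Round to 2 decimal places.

T = 45/365 years.
HKD trades forward at +0.75515% vs spot over the period.
Annualise by dividing by T: 0.0075515 / (45/365) = 0.061251 → 6.13%.

+6.13%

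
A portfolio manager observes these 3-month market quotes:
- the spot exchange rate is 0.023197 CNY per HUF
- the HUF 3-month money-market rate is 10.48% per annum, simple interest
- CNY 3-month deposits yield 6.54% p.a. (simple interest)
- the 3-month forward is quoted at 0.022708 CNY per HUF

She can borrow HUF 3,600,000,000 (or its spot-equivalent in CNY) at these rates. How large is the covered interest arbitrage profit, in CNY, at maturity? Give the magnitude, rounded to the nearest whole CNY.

T = 3/12 years.
Keep in HUF, deliver into the forward: 3,600,000,000·1.026200·0.022708 = CNY 83,890,618.56.
Swap to CNY now, deposit: 3,600,000,000·0.023197·1.016350 = CNY 84,874,575.42.
The quoted forward undervalues HUF, so borrow HUF, convert to CNY at spot, deposit the CNY at 6.54%, and buy HUF forward at 0.022708 to cover the loan.
Arbitrage profit = |83,890,618.56 − 84,874,575.42| = CNY 983,957.

CNY 983,957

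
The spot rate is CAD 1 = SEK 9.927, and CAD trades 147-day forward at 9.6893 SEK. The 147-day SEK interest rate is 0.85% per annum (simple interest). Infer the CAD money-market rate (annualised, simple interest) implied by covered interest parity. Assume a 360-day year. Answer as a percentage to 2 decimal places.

6.88%

T = 147/360 years.
CIP gives F = S · g_SEK/g_CAD, so g_SEK/g_CAD = 9.6893/9.927 = 0.9760552.
The SEK side grows by 1 + 0.0085×147/360 = 1.0034708.
Hence g_CAD = 1.0280882.
(1.0280882 − 1)/T = 0.068787, i.e. 6.88%.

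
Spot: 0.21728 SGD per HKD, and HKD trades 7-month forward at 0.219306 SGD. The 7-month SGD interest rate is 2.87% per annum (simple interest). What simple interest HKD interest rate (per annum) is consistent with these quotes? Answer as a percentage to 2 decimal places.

1.26%

T = 7/12 years.
CIP gives F = S · g_SGD/g_HKD, so g_SGD/g_HKD = 0.219306/0.21728 = 1.0093244.
SGD growth factor: 1 + 0.0287×7/12 = 1.0167417.
Hence g_HKD = 1.0073488.
r = (1.0073488 − 1)/(7/12) = 0.012598 → 1.26%.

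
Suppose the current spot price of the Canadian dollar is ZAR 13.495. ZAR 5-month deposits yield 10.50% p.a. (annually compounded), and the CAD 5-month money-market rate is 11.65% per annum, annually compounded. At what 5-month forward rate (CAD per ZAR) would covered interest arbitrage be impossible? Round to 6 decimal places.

0.074422

T = 5/12 years.
ZAR growth factor: (1 + 0.1050)^(5/12) = 1.0424797.
CAD accumulates by (1 + 0.1165)^(5/12) = 1.0469866.
CIP: F = S · (grow ZAR)/(grow CAD) = 13.495 × 1.0424797/1.0469866 = 13.43691 ZAR per CAD.
Invert for CAD per ZAR: 1 / 13.43691 = 0.074422.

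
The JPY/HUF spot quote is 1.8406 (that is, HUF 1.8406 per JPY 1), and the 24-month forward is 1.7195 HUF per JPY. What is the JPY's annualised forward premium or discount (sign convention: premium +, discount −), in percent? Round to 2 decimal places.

-3.29%

T = 2 years.
JPY trades forward at -6.57938% vs spot over the period.
Annualise by dividing by T: -0.0657938 / 2 = -0.032897 → -3.29%.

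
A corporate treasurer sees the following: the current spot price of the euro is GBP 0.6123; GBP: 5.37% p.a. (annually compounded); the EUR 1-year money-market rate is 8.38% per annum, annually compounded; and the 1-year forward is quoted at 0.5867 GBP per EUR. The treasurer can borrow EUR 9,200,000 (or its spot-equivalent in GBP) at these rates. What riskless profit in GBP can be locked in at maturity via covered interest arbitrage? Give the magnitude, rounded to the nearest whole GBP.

T = 1 year.
Invest the EUR and cover forward: 9,200,000 × 1.083800 × 0.5867 = GBP 5,849,962.23.
Convert at spot and invest in GBP: 9,200,000 × 0.6123 × 1.053700 = GBP 5,935,660.69.
The quoted forward undervalues EUR, so borrow EUR, convert to GBP at spot, deposit the GBP at 5.37%, and buy EUR forward at 0.5867 to cover the loan.
The gap between the two covered legs is GBP 85,698.

GBP 85,698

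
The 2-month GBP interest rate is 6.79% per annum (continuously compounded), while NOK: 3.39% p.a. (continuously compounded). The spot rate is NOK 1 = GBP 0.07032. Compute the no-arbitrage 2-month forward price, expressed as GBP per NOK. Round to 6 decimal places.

T = 2/12 years.
GBP growth factor: e^(0.0679×2/12) = 1.0113809.
NOK accumulates by e^(0.0339×2/12) = 1.005666.
CIP: F = S · (grow GBP)/(grow NOK) = 0.07032 × 1.0113809/1.005666 = 0.07071961 GBP per NOK.

0.070720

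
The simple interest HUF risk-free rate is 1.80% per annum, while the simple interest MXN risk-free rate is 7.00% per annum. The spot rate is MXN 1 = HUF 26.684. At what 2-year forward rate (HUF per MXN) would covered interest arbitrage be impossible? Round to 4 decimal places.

T = 2 years.
Growth of 1 HUF over T: 1 + 0.0180×2 = 1.036000.
MXN accumulates by 1 + 0.0700×2 = 1.140000.
So F = 26.684 × 1.036000 / 1.140000 = 24.249670 (HUF/MXN).

24.2497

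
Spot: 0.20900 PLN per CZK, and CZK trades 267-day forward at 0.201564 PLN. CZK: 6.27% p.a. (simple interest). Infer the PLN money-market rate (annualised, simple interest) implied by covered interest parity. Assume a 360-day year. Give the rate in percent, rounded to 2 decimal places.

T = 267/360 years.
F/S = 0.201564/0.209 = 0.9644211 = (growth of PLN) / (growth of CZK).
The CZK side grows by 1 + 0.0627×267/360 = 1.0465025.
That pins the PLN growth at 1.0092691.
(1.0092691 − 1)/T = 0.012498, i.e. 1.25%.

1.25%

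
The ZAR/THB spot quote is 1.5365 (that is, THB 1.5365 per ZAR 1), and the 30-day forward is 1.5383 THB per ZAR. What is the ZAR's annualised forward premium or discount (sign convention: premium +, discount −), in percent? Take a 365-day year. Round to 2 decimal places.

+1.43%

T = 30/365 years.
ZAR trades forward at +0.11715% vs spot over the period.
Per annum: 0.0011715 / (30/365) = 0.014253 = 1.43%.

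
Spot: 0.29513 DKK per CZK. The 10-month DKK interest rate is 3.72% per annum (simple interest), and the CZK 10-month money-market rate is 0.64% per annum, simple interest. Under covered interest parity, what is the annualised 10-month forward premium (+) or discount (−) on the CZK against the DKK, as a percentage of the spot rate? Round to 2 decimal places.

+3.06%

T = 10/12 years.
No-arbitrage forward: 0.29513 × 1.031000 / 1.0053333 = 0.30266483 DKK/CZK.
Annualised premium = (F − S)/S × (1/T) = (0.30266483 − 0.29513)/0.29513 ÷ (10/12) = 3.06%.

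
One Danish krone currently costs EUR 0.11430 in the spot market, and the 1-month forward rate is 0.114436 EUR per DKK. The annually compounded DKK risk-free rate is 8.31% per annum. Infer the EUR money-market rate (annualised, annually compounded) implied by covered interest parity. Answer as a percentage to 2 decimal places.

T = 1/12 years.
By CIP, F/S equals the EUR-to-DKK growth ratio: 0.114436/0.1143 = 1.0011899.
The DKK side grows by (1 + 0.0831)^(1/12) = 1.0066745.
So the EUR growth factor = 1.0078723.
Annualise: 1.0078723^(12/1) − 1 = 0.098667 = 9.87%.

9.87%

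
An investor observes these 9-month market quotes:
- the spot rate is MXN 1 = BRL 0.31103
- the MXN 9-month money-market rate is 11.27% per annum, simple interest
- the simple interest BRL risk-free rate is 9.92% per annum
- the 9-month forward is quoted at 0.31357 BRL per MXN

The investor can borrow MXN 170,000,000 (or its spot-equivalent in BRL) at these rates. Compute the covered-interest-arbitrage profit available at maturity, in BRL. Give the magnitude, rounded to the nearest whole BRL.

T = 9/12 years.
Route A — deposit MXN, sell forward: 170,000,000 × 1.084525 × 0.31357 = BRL 57,812,665.72.
Route B — convert at spot, deposit BRL: 170,000,000 × 0.31103 × 1.074400 = BRL 56,809,007.44.
The quoted forward overvalues MXN, so borrow BRL, buy MXN at spot, deposit the MXN at 11.27%, and sell the proceeds forward at 0.31357.
The gap between the two covered legs is BRL 1,003,658.

BRL 1,003,658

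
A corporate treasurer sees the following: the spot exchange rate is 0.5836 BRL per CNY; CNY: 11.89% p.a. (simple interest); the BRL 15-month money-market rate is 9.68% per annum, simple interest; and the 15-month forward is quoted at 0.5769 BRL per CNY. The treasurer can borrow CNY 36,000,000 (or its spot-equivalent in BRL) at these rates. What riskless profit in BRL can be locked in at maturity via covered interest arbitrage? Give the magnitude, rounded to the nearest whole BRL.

BRL 303,342

T = 15/12 years.
Invest the CNY and cover forward: 36,000,000 × 1.148625 × 0.5769 = BRL 23,855,103.45.
Convert at spot and invest in BRL: 36,000,000 × 0.5836 × 1.121000 = BRL 23,551,761.60.
The quoted forward overvalues CNY, so borrow BRL, buy CNY at spot, deposit the CNY at 11.89%, and sell the proceeds forward at 0.5769.
Profit = 23,855,103.45 − 23,551,761.60 = BRL 303,342.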